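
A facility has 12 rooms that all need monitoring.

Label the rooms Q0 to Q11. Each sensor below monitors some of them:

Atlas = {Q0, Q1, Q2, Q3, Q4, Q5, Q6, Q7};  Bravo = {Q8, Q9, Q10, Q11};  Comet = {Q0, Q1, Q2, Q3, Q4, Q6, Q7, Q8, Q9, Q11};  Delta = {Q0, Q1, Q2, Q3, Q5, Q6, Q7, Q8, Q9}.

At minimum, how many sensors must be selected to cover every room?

Take {Atlas, Bravo}. Their union is {Q0, Q1, Q2, Q3, Q4, Q5, Q6, Q7, Q8, Q9, Q10, Q11}, which is all 12 rooms.
No single sensor has all 12 rooms (the largest, Comet, has 10), so 2 is optimal.

2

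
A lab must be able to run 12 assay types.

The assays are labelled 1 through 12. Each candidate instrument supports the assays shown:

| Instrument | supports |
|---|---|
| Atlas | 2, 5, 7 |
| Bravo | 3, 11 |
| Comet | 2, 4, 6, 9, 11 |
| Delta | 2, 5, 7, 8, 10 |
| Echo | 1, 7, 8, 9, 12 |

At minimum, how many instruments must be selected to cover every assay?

4

Take {Bravo, Comet, Delta, Echo}. Their union is {1, 2, 3, 4, 5, 6, 7, 8, 9, 10, 11, 12}, which is all 12 assays.
No 3 of the 5 instruments cover everything (all 10 combinations miss at least one assay), so 4 is optimal.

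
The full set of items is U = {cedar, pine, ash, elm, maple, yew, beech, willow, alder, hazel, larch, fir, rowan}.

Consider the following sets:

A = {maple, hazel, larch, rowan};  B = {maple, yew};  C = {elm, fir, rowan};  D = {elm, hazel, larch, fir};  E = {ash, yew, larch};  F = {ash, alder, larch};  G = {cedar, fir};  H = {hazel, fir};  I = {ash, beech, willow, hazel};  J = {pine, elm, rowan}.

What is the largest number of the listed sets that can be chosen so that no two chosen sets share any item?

4

B, F, G, J are pairwise disjoint (B={maple,yew}; F={ash,alder,larch}; G={cedar,fir}; J={pine,elm,rowan}).
Every remaining set overlaps one of these, and no 5 of the listed sets are pairwise disjoint, so 4 is the maximum.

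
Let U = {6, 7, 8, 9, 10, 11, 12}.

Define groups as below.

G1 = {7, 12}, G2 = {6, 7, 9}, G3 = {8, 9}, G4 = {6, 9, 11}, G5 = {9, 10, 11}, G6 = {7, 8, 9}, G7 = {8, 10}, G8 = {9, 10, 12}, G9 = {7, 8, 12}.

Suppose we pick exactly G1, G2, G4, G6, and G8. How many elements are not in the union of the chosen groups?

0

Union of G1, G2, G4, G6, G8 = {6, 7, 8, 9, 10, 11, 12} — that's every element, so 0 are uncovered.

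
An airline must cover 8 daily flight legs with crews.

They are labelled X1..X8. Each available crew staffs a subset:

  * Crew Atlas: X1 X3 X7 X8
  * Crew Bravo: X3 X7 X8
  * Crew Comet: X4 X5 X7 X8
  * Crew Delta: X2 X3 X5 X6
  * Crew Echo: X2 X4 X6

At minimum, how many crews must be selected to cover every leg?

3

Take {Atlas, Comet, Delta}. Their union is {X1, X2, X3, X4, X5, X6, X7, X8}, which is all 8 legs.
Only Atlas contains X1, so Atlas is forced; the remaining 4 legs need at least 2 more crews (each remaining crew adds at most 3) — so at least 3 crews are needed, and 3 is optimal.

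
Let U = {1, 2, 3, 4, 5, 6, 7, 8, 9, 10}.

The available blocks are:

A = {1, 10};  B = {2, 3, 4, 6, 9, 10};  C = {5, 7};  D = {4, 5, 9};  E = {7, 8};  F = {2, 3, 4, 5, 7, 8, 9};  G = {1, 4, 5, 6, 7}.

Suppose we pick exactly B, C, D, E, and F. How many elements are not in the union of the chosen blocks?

Union of B, C, D, E, F = {2, 3, 4, 5, 6, 7, 8, 9, 10}.
Not covered: 1 — 1 element.

1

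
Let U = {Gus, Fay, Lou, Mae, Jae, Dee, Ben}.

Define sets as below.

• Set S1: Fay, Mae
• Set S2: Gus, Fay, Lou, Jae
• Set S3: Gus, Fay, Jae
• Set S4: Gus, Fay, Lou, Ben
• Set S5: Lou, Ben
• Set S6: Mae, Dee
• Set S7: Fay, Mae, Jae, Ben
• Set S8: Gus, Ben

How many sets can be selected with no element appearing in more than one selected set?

S3, S5, S6 are pairwise disjoint (S3={Gus,Fay,Jae}; S5={Lou,Ben}; S6={Mae,Dee}).
Every remaining set overlaps one of these, and no 4 of the listed sets are pairwise disjoint, so 3 is the maximum.

3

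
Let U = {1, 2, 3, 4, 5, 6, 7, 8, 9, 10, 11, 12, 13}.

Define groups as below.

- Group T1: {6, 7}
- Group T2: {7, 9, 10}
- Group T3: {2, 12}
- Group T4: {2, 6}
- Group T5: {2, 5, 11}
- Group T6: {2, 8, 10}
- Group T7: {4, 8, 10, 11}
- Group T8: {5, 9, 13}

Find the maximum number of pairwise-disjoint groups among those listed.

T1, T3, T7, T8 are pairwise disjoint (T1={6,7}; T3={2,12}; T7={4,8,10,11}; T8={5,9,13}).
Every remaining group overlaps one of these, and no 5 of the listed groups are pairwise disjoint, so 4 is the maximum.

4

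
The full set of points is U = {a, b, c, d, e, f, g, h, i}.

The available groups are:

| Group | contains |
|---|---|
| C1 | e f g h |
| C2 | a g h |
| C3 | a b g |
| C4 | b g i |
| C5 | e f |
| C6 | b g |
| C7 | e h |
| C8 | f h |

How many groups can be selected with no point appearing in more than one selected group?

2

C3, C5 are pairwise disjoint (C3={a,b,g}; C5={e,f}).
Every remaining group overlaps one of these, and no 3 of the listed groups are pairwise disjoint, so 2 is the maximum.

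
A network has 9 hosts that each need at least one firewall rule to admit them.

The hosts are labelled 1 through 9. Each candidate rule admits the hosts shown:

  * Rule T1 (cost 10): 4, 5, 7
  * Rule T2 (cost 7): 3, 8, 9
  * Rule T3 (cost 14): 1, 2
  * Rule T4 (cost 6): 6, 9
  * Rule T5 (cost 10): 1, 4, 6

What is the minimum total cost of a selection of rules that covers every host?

T1, T2, T3, T4 together cover every host (T1 ∪ T2 ∪ T3 ∪ T4 = {1, 2, 3, 4, 5, 6, 7, 8, 9}); total cost 10 + 7 + 14 + 6 = 37.
The greedy pick T2, T1, T5, T3 costs 41; no covering selection beats 37.

37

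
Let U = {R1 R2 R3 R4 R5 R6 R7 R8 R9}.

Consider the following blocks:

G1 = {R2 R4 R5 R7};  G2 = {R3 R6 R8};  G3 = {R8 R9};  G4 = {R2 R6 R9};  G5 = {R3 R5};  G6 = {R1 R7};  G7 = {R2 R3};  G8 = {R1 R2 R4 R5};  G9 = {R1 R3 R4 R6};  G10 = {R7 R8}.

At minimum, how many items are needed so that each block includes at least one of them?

H = {R3, R4, R7, R9} meets every block (each contains at least one member of H), and |H| = 4.
No choice of 3 items meets every block, so 4 is the minimum.

4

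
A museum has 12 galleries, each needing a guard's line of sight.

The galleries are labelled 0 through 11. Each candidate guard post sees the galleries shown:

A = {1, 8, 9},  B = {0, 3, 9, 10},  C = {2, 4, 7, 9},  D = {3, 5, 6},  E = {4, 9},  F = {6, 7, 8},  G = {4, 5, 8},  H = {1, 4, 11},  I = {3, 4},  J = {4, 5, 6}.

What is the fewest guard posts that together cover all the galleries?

5

A and B and C and D and H together: A ∪ B ∪ C ∪ D ∪ H = {0, 1, 2, 3, 4, 5, 6, 7, 8, 9, 10, 11} — every gallery is covered.
No 4 of the 10 guard posts cover everything (all 210 combinations miss at least one gallery), so 5 is optimal.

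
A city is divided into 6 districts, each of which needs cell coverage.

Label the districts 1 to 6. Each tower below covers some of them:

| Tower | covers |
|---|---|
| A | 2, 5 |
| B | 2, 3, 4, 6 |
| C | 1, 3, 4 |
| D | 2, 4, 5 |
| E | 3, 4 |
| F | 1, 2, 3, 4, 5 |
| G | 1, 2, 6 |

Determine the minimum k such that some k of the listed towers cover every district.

2

Take {F, G}. Their union is {1, 2, 3, 4, 5, 6}, which is all 6 districts.
No single tower has all 6 districts (the largest, F, has 5), so 2 is optimal.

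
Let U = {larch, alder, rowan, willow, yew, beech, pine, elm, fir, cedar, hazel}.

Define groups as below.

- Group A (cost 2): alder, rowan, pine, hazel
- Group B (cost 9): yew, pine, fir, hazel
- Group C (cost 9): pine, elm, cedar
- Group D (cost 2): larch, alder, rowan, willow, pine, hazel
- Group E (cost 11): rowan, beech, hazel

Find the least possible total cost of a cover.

31

B, C, D, E together cover every point (B ∪ C ∪ D ∪ E = {larch, alder, rowan, willow, yew, beech, pine, elm, fir, cedar, hazel}); total cost 9 + 9 + 2 + 11 = 31.
No covering selection has total cost below 31.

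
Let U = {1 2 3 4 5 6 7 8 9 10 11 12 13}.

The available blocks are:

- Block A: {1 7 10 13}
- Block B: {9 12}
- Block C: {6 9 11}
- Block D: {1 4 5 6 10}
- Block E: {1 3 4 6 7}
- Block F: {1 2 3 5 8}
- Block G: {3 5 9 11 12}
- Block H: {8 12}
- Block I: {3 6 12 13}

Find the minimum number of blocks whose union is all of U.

4

A and E and F and G together: A ∪ E ∪ F ∪ G = {1, 2, 3, 4, 5, 6, 7, 8, 9, 10, 11, 12, 13} — every point is covered.
Only F contains 2, so F is forced; the remaining 8 points need at least 3 more blocks (each remaining block adds at most 3) — so at least 4 blocks are needed, and 4 is optimal.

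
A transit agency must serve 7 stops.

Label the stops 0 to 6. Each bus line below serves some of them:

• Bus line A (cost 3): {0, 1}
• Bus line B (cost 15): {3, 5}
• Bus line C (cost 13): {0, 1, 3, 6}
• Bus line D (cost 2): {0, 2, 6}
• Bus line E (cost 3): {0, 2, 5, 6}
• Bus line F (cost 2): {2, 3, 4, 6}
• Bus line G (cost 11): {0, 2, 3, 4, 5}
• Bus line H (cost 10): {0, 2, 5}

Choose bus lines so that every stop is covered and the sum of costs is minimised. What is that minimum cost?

A, E, F together cover every stop (A ∪ E ∪ F = {0, 1, 2, 3, 4, 5, 6}); total cost 3 + 3 + 2 = 8.
No covering selection has total cost below 8.

8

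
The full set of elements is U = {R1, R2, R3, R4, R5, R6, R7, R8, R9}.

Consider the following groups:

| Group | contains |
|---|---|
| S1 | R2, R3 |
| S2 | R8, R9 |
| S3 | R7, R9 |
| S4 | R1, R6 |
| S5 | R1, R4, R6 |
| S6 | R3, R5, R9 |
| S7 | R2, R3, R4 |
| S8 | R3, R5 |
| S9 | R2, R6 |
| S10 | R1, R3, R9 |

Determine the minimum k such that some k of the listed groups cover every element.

S2 and S3 and S4 and S6 and S7 together: S2 ∪ S3 ∪ S4 ∪ S6 ∪ S7 = {R1, R2, R3, R4, R5, R6, R7, R8, R9} — every element is covered.
No 4 of the 10 groups cover everything (all 210 combinations miss at least one element), so 5 is optimal.

5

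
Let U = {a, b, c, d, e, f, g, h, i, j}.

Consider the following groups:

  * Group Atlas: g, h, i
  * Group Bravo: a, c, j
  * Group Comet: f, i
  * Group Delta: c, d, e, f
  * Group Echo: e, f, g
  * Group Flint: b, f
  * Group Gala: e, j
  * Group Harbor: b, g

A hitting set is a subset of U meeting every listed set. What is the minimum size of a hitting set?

Take T = {f, g, j}. Each listed group contains at least one of these, so T is a hitting set of size 3.
The groups Atlas, Flint, Gala are pairwise disjoint, so any hitting set needs a separate element for each — at least 3. Hence 3 is optimal.

3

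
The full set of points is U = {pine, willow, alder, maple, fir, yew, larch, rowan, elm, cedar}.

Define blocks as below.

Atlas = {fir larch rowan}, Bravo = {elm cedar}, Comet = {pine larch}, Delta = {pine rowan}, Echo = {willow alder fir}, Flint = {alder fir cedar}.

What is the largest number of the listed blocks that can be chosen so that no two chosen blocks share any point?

3

Bravo, Comet, Echo are pairwise disjoint (Bravo={elm,cedar}; Comet={pine,larch}; Echo={willow,alder,fir}).
Every remaining block overlaps one of these, and no 4 of the listed blocks are pairwise disjoint, so 3 is the maximum.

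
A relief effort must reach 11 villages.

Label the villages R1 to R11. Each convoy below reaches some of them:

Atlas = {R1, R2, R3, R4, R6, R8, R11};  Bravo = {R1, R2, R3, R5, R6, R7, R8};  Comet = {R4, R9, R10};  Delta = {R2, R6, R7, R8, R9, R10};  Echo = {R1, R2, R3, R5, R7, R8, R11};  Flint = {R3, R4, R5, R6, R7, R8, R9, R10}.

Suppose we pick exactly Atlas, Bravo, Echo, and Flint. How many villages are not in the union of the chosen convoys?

Union of Atlas, Bravo, Echo, Flint = {R1, R2, R3, R4, R5, R6, R7, R8, R9, R10, R11} — that's every village, so 0 are uncovered.

0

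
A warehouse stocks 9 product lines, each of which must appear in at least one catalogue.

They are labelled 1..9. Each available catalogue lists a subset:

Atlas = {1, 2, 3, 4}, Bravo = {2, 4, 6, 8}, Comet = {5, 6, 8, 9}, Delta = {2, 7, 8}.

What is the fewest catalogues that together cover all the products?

Atlas and Comet and Delta together: Atlas ∪ Comet ∪ Delta = {1, 2, 3, 4, 5, 6, 7, 8, 9} — every product is covered.
Each catalogue has at most 4 products, and 2·4 = 8 < 9 — so at least 3 catalogues are needed, and 3 is optimal.

3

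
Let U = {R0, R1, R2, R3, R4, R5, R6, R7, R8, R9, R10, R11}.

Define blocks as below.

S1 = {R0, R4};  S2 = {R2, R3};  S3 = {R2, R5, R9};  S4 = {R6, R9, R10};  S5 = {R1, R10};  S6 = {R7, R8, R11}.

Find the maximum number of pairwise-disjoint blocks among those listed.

4

S1, S2, S5, S6 are pairwise disjoint (S1={R0,R4}; S2={R2,R3}; S5={R1,R10}; S6={R7,R8,R11}).
Every remaining block overlaps one of these, and no 5 of the listed blocks are pairwise disjoint, so 4 is the maximum.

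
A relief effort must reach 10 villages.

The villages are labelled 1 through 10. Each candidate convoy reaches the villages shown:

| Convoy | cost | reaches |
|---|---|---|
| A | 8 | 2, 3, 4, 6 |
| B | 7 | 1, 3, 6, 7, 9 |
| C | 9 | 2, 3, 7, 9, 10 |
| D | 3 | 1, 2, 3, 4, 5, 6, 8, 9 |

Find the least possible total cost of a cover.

12

C, D together cover every village (C ∪ D = {1, 2, 3, 4, 5, 6, 7, 8, 9, 10}); total cost 9 + 3 = 12.
No covering selection has total cost below 12.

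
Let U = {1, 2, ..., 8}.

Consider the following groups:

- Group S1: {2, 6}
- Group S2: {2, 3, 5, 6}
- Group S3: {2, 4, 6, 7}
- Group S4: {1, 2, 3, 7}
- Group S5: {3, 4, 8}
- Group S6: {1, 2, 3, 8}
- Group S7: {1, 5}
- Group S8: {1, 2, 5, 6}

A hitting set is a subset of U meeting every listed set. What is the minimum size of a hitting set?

Take H = {1, 3, 6}. Each listed group contains at least one of these, so H is a hitting set of size 3.
The groups S1, S5, S7 are pairwise disjoint, so any hitting set needs a separate point for each — at least 3. Hence 3 is optimal.

3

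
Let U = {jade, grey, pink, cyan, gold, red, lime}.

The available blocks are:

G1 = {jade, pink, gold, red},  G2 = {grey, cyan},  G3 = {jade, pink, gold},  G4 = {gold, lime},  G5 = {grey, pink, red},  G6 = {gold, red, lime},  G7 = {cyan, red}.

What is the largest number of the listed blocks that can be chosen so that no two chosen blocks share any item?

G1, G2 are pairwise disjoint (G1={jade,pink,gold,red}; G2={grey,cyan}).
Every remaining block overlaps one of these, and no 3 of the listed blocks are pairwise disjoint, so 2 is the maximum.

2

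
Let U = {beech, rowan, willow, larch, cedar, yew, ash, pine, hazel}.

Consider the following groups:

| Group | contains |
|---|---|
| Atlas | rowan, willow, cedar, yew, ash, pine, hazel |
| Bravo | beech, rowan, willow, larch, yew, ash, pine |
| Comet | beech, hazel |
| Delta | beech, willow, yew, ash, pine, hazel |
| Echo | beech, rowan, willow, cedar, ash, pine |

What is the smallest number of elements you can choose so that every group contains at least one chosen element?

The 2 elements {beech, cedar} hit every group.
No single element lies in every group, so at least 2 are needed and 2 is optimal.

2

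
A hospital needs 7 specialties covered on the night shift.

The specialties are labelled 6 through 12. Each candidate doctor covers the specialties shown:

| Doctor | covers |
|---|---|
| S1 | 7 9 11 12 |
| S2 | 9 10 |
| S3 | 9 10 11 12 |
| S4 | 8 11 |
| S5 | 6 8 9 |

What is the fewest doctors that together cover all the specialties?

S1 and S3 and S5 together: S1 ∪ S3 ∪ S5 = {6, 7, 8, 9, 10, 11, 12} — every specialty is covered.
Only S5 contains 6, so S5 is forced; the remaining 4 specialties need at least 2 more doctors (each remaining doctor adds at most 3) — so at least 3 doctors are needed, and 3 is optimal.

3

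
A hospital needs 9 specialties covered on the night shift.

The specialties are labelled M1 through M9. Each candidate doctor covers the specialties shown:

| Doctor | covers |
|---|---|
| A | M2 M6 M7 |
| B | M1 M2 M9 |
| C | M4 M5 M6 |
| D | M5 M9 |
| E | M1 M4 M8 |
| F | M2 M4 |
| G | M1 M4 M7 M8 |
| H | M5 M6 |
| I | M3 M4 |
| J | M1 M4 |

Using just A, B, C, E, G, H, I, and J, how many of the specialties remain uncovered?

Union of A, B, C, E, G, H, I, J = {M1, M2, M3, M4, M5, M6, M7, M8, M9} — that's every specialty, so 0 are uncovered.

0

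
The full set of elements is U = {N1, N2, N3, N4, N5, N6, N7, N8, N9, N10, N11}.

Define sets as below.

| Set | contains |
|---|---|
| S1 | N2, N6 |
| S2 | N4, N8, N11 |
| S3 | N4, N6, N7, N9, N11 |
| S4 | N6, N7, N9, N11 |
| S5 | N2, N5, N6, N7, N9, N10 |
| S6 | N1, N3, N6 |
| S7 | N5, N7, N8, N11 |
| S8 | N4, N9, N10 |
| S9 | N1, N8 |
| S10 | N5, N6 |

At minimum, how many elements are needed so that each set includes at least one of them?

Take H = {N4, N6, N8}. Each listed set contains at least one of these, so H is a hitting set of size 3.
The sets S8, S9, S10 are pairwise disjoint, so any hitting set needs a separate element for each — at least 3. Hence 3 is optimal.

3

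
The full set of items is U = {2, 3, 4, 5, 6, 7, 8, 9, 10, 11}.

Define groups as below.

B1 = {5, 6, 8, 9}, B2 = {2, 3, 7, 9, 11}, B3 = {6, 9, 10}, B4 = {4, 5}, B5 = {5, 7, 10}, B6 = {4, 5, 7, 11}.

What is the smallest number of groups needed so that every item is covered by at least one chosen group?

4

B1 and B2 and B4 and B5 together: B1 ∪ B2 ∪ B4 ∪ B5 = {2, 3, 4, 5, 6, 7, 8, 9, 10, 11} — every item is covered.
No 3 of the 6 groups cover everything (all 20 combinations miss at least one item), so 4 is optimal.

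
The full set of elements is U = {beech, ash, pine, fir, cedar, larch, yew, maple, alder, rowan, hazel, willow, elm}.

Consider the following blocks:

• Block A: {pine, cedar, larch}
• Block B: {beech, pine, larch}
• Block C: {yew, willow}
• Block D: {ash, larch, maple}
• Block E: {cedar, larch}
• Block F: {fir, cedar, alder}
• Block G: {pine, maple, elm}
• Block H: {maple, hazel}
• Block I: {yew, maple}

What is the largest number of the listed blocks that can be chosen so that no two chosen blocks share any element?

B, C, F, H are pairwise disjoint (B={beech,pine,larch}; C={yew,willow}; F={fir,cedar,alder}; H={maple,hazel}).
Every remaining block overlaps one of these, and no 5 of the listed blocks are pairwise disjoint, so 4 is the maximum.

4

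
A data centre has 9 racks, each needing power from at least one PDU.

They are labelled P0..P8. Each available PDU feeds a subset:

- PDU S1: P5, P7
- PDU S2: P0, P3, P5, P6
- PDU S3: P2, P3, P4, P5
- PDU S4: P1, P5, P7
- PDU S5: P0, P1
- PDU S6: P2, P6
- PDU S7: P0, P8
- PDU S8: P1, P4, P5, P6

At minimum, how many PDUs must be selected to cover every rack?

4

S3 and S4 and S6 and S7 together: S3 ∪ S4 ∪ S6 ∪ S7 = {P0, P1, P2, P3, P4, P5, P6, P7, P8} — every rack is covered.
No 3 of the 8 PDUs cover everything (all 56 combinations miss at least one rack), so 4 is optimal.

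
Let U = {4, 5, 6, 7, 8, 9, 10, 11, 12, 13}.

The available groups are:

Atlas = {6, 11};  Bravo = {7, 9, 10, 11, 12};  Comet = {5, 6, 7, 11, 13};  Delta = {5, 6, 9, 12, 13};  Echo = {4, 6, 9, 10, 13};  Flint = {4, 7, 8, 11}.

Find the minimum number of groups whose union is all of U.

Take {Bravo, Comet, Flint}. Their union is {4, 5, 6, 7, 8, 9, 10, 11, 12, 13}, which is all 10 items.
Only Flint contains 8, so Flint is forced; the remaining 6 items need at least 2 more groups (each remaining group adds at most 5) — so at least 3 groups are needed, and 3 is optimal.

3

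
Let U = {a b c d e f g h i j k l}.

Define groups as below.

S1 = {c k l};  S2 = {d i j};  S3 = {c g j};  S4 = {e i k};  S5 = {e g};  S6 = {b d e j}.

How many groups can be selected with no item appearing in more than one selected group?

S1, S2, S5 are pairwise disjoint (S1={c,k,l}; S2={d,i,j}; S5={e,g}).
Every remaining group overlaps one of these, and no 4 of the listed groups are pairwise disjoint, so 3 is the maximum.

3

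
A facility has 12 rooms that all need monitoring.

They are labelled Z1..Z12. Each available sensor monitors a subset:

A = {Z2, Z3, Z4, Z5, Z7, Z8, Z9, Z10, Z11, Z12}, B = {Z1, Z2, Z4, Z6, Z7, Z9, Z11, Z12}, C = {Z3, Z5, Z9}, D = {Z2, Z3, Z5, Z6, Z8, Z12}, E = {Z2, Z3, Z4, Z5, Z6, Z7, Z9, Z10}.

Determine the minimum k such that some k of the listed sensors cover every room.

2

Take {A, B}. Their union is {Z1, Z2, Z3, Z4, Z5, Z6, Z7, Z8, Z9, Z10, Z11, Z12}, which is all 12 rooms.
No single sensor has all 12 rooms (the largest, A, has 10), so 2 is optimal.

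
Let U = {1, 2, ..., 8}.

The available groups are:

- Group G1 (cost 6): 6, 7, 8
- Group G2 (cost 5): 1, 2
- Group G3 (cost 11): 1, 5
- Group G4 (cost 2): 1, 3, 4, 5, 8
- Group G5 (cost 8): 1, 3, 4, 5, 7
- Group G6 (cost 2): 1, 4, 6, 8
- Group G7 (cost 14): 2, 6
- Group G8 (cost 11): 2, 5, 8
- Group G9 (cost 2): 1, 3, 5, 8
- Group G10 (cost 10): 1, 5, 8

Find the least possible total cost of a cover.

13

G1, G2, G4 together cover every item (G1 ∪ G2 ∪ G4 = {1, 2, 3, 4, 5, 6, 7, 8}); total cost 6 + 5 + 2 = 13.
The greedy pick G4, G6, G2, G1 costs 15; no covering selection beats 13.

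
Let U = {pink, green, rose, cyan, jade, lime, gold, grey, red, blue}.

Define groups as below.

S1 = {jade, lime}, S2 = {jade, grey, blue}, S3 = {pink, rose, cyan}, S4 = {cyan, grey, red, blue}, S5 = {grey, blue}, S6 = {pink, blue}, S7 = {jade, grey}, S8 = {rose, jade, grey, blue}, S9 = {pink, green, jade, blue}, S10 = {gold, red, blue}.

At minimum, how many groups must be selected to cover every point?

S1, S3, S8, S9, and S10 cover everything between them: the union {pink, green, rose, cyan, jade, lime, gold, grey, red, blue} is all of U.
No 4 of the 10 groups cover everything (all 210 combinations miss at least one point), so 5 is optimal.

5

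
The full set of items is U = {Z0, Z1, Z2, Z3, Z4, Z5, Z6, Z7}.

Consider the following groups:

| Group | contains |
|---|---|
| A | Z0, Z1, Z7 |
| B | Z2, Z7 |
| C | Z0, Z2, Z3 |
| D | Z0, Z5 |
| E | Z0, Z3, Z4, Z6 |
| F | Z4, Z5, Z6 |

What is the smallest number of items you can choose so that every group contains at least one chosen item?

H = {Z0, Z2, Z6} meets every group (each contains at least one member of H), and |H| = 3.
No choice of 2 items meets every group, so 3 is the minimum.

3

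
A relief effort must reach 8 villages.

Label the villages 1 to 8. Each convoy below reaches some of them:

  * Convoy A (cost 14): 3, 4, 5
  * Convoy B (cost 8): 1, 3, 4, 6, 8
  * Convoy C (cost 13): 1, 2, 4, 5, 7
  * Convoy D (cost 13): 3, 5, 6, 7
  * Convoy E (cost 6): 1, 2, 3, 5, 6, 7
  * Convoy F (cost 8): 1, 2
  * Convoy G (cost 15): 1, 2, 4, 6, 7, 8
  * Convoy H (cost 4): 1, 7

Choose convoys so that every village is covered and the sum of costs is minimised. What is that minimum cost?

14

B, E together cover every village (B ∪ E = {1, 2, 3, 4, 5, 6, 7, 8}); total cost 8 + 6 = 14.
No covering selection has total cost below 14.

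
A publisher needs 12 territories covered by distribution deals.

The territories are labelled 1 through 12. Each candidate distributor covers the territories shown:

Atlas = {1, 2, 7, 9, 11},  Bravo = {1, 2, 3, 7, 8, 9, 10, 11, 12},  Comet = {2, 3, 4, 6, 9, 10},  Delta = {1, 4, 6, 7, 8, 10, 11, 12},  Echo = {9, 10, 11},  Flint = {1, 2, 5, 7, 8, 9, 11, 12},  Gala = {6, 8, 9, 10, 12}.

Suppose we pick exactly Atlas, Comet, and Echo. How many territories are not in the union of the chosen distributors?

3

Union of Atlas, Comet, Echo = {1, 2, 3, 4, 6, 7, 9, 10, 11}.
Not covered: 5, 8, 12 — 3 territories.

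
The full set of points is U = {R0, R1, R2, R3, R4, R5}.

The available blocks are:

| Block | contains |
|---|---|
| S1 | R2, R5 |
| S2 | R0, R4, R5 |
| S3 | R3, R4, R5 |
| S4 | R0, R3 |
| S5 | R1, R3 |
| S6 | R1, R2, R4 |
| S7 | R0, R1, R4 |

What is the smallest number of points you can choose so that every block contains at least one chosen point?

3

H = {R0, R2, R3} meets every block (each contains at least one member of H), and |H| = 3.
No choice of 2 points meets every block, so 3 is the minimum.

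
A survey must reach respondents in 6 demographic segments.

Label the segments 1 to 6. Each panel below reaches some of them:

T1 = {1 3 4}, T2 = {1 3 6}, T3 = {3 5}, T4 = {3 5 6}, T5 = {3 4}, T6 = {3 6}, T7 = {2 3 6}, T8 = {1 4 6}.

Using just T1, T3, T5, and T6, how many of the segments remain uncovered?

Union of T1, T3, T5, T6 = {1, 3, 4, 5, 6}.
Not covered: 2 — 1 segment.

1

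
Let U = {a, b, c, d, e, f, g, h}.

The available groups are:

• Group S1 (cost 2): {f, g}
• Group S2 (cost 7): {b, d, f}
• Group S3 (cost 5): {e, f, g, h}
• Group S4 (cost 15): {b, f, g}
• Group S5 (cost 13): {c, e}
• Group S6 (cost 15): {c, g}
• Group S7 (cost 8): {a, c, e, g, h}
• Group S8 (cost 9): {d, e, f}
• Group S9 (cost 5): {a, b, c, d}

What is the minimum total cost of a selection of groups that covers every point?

10

S3, S9 together cover every point (S3 ∪ S9 = {a, b, c, d, e, f, g, h}); total cost 5 + 5 = 10.
The greedy pick S1, S9, S3 costs 12; no covering selection beats 10.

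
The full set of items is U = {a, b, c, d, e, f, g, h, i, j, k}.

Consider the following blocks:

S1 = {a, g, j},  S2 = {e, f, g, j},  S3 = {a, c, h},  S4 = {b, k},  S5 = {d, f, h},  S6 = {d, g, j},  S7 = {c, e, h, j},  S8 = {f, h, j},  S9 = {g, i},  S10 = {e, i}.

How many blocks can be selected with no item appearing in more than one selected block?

S1, S4, S5, S10 are pairwise disjoint (S1={a,g,j}; S4={b,k}; S5={d,f,h}; S10={e,i}).
Every remaining block overlaps one of these, and no 5 of the listed blocks are pairwise disjoint, so 4 is the maximum.

4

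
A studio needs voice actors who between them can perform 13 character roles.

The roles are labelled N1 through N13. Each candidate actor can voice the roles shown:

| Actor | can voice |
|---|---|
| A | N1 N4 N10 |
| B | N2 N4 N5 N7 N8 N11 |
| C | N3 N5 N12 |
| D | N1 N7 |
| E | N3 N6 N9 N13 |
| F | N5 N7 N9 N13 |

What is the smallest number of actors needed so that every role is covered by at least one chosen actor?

4

Take {A, B, C, E}. Their union is {N1, N2, N3, N4, N5, N6, N7, N8, N9, N10, N11, N12, N13}, which is all 13 roles.
No 3 of the 6 actors cover everything (all 20 combinations miss at least one role), so 4 is optimal.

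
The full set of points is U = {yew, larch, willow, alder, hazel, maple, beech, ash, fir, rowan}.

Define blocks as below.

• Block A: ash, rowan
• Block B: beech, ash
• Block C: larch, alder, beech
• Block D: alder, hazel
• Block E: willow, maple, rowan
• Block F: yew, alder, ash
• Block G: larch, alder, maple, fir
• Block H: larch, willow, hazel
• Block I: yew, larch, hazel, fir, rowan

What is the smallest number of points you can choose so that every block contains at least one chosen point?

T = {alder, hazel, maple, ash} meets every block (each contains at least one member of T), and |T| = 4.
No choice of 3 points meets every block, so 4 is the minimum.

4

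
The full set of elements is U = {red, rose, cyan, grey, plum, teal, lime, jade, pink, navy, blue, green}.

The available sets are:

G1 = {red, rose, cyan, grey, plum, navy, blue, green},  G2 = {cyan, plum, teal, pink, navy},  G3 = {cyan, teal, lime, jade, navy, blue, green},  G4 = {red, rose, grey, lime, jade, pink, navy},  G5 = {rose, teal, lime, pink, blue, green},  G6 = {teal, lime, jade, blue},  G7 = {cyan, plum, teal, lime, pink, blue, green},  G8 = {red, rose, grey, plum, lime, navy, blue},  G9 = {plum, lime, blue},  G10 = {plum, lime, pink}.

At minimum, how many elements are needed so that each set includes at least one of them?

The 2 elements {pink, blue} hit every set.
No single element lies in every set, so at least 2 are needed and 2 is optimal.

2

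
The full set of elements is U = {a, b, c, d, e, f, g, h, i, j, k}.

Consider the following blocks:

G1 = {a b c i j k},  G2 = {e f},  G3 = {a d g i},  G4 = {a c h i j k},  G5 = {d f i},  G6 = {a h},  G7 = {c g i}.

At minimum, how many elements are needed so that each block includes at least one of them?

3

The 3 elements {a, e, i} hit every block.
The blocks G2, G6, G7 are pairwise disjoint, so any hitting set needs a separate element for each — at least 3. Hence 3 is optimal.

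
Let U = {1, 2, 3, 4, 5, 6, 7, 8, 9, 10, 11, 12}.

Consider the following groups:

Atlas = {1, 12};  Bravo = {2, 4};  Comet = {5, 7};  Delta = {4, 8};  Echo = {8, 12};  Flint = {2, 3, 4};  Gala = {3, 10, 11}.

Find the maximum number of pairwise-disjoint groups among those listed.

Atlas, Comet, Delta, Gala are pairwise disjoint (Atlas={1,12}; Comet={5,7}; Delta={4,8}; Gala={3,10,11}).
Every remaining group overlaps one of these, and no 5 of the listed groups are pairwise disjoint, so 4 is the maximum.

4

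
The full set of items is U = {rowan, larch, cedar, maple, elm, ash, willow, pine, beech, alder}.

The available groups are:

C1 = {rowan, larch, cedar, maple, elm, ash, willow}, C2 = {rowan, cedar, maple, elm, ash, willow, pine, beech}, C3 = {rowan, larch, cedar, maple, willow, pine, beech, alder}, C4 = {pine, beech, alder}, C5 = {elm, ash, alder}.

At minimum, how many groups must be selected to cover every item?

Take {C2, C3}. Their union is {rowan, larch, cedar, maple, elm, ash, willow, pine, beech, alder}, which is all 10 items.
No single group has all 10 items (the largest, C2, has 8), so 2 is optimal.

2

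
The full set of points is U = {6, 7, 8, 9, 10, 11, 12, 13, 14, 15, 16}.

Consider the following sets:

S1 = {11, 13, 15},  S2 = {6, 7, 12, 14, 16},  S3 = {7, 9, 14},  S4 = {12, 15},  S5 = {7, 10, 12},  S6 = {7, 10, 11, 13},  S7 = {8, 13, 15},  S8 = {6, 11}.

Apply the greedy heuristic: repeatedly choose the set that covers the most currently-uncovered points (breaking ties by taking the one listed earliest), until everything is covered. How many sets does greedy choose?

5

Greedy: pick S2 (covers 5 new) → pick S1 (covers 3 new) → pick S3 (covers 1 new) → pick S5 (covers 1 new) → pick S7 (covers 1 new). Total picks: 5.
(The true minimum cover uses only 4 sets, so greedy is not optimal here.)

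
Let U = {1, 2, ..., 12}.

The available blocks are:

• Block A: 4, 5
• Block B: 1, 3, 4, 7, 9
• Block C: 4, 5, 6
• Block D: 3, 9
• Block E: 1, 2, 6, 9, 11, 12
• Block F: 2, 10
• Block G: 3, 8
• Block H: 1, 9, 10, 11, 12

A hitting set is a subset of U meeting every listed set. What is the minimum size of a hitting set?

4

The 4 points {3, 5, 9, 10} hit every block.
No choice of 3 points meets every block, so 4 is the minimum.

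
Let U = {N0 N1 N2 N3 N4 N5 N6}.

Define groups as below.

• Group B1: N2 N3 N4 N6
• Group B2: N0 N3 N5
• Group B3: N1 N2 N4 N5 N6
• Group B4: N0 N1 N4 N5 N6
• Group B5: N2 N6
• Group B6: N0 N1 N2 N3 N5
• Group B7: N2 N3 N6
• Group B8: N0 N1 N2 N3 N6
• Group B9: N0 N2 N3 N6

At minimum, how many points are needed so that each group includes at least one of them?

2

H = {N0, N6} meets every group (each contains at least one member of H), and |H| = 2.
The groups B2, B5 are pairwise disjoint, so any hitting set needs a separate point for each — at least 2. Hence 2 is optimal.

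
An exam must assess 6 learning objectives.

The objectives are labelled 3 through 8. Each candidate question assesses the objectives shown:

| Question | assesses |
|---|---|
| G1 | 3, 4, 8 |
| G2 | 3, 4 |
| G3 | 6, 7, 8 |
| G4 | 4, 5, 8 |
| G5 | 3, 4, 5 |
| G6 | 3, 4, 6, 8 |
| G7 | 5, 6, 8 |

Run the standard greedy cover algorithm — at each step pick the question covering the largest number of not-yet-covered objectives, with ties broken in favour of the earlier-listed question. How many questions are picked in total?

3

Greedy: pick G6 (covers 4 new) → pick G3 (covers 1 new) → pick G4 (covers 1 new). Total picks: 3.
(The true minimum cover uses only 2 questions, so greedy is not optimal here.)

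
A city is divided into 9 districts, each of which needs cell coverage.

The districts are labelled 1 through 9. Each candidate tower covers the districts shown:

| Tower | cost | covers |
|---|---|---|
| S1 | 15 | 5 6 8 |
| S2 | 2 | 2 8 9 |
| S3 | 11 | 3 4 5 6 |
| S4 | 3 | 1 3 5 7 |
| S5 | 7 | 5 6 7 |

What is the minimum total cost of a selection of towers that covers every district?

16

S2, S3, S4 together cover every district (S2 ∪ S3 ∪ S4 = {1, 2, 3, 4, 5, 6, 7, 8, 9}); total cost 2 + 11 + 3 = 16.
No covering selection has total cost below 16.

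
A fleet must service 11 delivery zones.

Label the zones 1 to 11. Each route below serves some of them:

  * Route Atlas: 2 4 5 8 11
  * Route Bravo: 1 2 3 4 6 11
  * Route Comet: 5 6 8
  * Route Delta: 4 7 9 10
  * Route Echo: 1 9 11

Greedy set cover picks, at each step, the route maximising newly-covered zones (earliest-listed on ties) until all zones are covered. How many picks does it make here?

3

Greedy: pick Bravo (covers 6 new) → pick Delta (covers 3 new) → pick Atlas (covers 2 new). Total picks: 3.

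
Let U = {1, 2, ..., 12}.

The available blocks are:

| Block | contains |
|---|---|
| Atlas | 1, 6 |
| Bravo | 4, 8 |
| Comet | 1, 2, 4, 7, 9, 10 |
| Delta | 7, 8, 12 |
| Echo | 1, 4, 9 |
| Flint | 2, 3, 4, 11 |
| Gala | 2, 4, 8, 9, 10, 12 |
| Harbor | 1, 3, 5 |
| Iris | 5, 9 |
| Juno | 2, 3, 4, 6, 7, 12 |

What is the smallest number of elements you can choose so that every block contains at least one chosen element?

4

H = {1, 4, 5, 8} meets every block (each contains at least one member of H), and |H| = 4.
The blocks Atlas, Delta, Flint, Iris are pairwise disjoint, so any hitting set needs a separate element for each — at least 4. Hence 4 is optimal.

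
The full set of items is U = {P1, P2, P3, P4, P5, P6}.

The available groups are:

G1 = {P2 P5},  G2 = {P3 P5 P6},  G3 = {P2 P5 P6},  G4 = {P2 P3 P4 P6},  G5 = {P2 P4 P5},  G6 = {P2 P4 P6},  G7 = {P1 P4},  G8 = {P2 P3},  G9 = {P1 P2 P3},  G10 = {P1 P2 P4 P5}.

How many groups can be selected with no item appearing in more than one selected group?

G2, G7 are pairwise disjoint (G2={P3,P5,P6}; G7={P1,P4}).
Every remaining group overlaps one of these, and no 3 of the listed groups are pairwise disjoint, so 2 is the maximum.

2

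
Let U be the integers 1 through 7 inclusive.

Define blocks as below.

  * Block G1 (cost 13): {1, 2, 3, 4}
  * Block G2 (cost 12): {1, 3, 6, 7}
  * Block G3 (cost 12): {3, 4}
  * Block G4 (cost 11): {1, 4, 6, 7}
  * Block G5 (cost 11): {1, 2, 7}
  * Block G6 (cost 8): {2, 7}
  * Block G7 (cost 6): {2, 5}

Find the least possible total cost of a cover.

G3, G4, G7 together cover every point (G3 ∪ G4 ∪ G7 = {1, 2, 3, 4, 5, 6, 7}); total cost 12 + 11 + 6 = 29.
No covering selection has total cost below 29.

29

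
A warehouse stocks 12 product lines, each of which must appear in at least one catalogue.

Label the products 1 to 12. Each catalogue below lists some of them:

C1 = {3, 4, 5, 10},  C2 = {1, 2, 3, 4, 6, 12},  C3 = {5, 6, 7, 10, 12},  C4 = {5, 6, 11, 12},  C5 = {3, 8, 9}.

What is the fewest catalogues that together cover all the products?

4

Take {C2, C3, C4, C5}. Their union is {1, 2, 3, 4, 5, 6, 7, 8, 9, 10, 11, 12}, which is all 12 products.
No 3 of the 5 catalogues cover everything (all 10 combinations miss at least one product), so 4 is optimal.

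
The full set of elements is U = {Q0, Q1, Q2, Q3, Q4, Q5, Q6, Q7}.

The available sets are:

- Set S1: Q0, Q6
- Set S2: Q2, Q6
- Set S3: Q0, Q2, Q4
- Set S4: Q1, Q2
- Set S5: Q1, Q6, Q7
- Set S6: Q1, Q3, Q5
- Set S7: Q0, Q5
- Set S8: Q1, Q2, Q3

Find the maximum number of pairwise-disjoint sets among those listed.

S7, S8 are pairwise disjoint (S7={Q0,Q5}; S8={Q1,Q2,Q3}).
Every remaining set overlaps one of these, and no 3 of the listed sets are pairwise disjoint, so 2 is the maximum.

2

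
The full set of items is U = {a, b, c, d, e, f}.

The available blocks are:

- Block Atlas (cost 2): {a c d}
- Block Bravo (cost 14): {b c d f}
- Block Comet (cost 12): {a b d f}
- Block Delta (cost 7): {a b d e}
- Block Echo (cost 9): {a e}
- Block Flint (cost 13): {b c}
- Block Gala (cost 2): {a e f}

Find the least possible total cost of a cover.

11

Atlas, Delta, Gala together cover every item (Atlas ∪ Delta ∪ Gala = {a, b, c, d, e, f}); total cost 2 + 7 + 2 = 11.
No covering selection has total cost below 11.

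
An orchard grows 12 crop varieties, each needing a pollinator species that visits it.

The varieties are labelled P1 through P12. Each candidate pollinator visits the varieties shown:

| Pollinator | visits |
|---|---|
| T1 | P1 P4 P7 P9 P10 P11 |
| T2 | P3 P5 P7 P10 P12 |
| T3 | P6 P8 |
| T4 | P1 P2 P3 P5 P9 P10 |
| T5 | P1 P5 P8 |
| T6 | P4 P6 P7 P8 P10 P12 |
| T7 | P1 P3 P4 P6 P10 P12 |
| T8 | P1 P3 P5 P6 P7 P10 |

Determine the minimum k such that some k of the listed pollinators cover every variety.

T1 and T4 and T6 together: T1 ∪ T4 ∪ T6 = {P1, P2, P3, P4, P5, P6, P7, P8, P9, P10, P11, P12} — every variety is covered.
Only T4 contains P2, so T4 is forced; the remaining 6 varieties need at least 2 more pollinators (each remaining pollinator adds at most 5) — so at least 3 pollinators are needed, and 3 is optimal.

3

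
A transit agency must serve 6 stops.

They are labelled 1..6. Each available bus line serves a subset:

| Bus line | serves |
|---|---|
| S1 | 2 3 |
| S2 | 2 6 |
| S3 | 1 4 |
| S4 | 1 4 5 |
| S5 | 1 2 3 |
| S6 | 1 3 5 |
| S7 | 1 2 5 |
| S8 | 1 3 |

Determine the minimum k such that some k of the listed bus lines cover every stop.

3

S2 and S4 and S6 together: S2 ∪ S4 ∪ S6 = {1, 2, 3, 4, 5, 6} — every stop is covered.
Only S2 contains 6, so S2 is forced; the remaining 4 stops need at least 2 more bus lines (each remaining bus line adds at most 3) — so at least 3 bus lines are needed, and 3 is optimal.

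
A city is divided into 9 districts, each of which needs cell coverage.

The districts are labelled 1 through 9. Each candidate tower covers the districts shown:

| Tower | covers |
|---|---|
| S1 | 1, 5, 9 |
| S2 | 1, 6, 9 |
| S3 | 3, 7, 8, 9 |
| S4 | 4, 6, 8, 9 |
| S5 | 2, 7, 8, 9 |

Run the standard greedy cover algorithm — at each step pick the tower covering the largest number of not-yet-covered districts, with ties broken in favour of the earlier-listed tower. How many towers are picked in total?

Greedy: pick S3 (covers 4 new) → pick S1 (covers 2 new) → pick S4 (covers 2 new) → pick S5 (covers 1 new). Total picks: 4.

4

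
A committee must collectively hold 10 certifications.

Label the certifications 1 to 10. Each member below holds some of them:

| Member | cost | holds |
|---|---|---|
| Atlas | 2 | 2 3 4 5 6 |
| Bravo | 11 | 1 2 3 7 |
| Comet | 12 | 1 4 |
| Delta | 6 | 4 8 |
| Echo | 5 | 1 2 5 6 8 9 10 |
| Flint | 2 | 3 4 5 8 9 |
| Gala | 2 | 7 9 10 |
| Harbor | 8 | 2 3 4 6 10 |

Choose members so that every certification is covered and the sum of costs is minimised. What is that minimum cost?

9

Echo, Flint, Gala together cover every certification (Echo ∪ Flint ∪ Gala = {1, 2, 3, 4, 5, 6, 7, 8, 9, 10}); total cost 5 + 2 + 2 = 9.
The greedy pick Atlas, Gala, Flint, Echo costs 11; no covering selection beats 9.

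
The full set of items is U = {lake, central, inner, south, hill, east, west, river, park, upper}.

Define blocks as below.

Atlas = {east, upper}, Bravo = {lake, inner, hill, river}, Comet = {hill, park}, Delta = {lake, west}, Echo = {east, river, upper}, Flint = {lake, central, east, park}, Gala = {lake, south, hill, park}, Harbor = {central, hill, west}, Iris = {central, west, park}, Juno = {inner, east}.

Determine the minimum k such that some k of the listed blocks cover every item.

4

Take {Atlas, Bravo, Gala, Harbor}. Their union is {lake, central, inner, south, hill, east, west, river, park, upper}, which is all 10 items.
No 3 of the 10 blocks cover everything (all 120 combinations miss at least one item), so 4 is optimal.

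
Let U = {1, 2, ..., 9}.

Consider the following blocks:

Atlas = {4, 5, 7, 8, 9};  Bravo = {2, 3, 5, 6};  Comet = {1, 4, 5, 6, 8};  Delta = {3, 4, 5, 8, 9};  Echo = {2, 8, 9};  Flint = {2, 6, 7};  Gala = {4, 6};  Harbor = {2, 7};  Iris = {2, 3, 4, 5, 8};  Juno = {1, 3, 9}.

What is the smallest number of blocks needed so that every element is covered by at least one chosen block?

Comet and Flint and Juno together: Comet ∪ Flint ∪ Juno = {1, 2, 3, 4, 5, 6, 7, 8, 9} — every element is covered.
No 2 of the 10 blocks cover everything (all 45 combinations miss at least one element), so 3 is optimal.

3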